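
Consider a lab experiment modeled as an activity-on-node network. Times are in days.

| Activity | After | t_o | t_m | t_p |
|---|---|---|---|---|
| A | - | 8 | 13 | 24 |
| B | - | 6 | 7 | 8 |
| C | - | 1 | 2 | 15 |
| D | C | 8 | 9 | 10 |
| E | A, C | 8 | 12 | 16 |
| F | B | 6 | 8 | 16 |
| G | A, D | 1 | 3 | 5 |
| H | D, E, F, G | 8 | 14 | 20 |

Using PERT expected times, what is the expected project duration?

te_A = (8 + 4·13 + 24)/6 = 84/6 = 14
te_B = (6 + 4·7 + 8)/6 = 42/6 = 7
te_C = (1 + 4·2 + 15)/6 = 24/6 = 4
te_D = (8 + 4·9 + 10)/6 = 54/6 = 9
te_E = (8 + 4·12 + 16)/6 = 72/6 = 12
te_F = (6 + 4·8 + 16)/6 = 54/6 = 9
te_G = (1 + 4·3 + 5)/6 = 18/6 = 3
te_H = (8 + 4·14 + 20)/6 = 84/6 = 14

Forward pass:
ES_A = 0; EF_A = 14
ES_B = 0; EF_B = 7
ES_C = 0; EF_C = 4
ES_D = 4; EF_D = 4+9 = 13
ES_E = max(EF_A=14, EF_C=4) = 14; EF_E = 14+12 = 26
ES_F = 7; EF_F = 7+9 = 16
ES_G = max(EF_A=14, EF_D=13) = 14; EF_G = 14+3 = 17
ES_H = max(EF_D=13, EF_E=26, EF_F=16, EF_G=17) = 26; EF_H = 26+14 = 40
Expected project duration μ = 40 days. Critical path: A → E → H.

40 days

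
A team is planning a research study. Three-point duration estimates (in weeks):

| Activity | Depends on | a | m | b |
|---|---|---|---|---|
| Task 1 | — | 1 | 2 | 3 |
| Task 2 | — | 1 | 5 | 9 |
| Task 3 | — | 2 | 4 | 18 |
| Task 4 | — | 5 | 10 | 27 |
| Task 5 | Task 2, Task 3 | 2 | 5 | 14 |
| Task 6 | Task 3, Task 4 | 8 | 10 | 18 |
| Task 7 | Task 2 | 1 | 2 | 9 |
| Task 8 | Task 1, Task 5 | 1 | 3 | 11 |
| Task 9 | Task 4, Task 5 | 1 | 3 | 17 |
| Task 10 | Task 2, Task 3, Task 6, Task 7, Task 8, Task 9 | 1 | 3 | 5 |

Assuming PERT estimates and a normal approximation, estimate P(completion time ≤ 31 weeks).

te_Task 1 = (1 + 4·2 + 3)/6 = 12/6 = 2; σ²_Task 1 = ((3−1)/6)² = 0.111
te_Task 2 = (1 + 4·5 + 9)/6 = 30/6 = 5; σ²_Task 2 = ((9−1)/6)² = 1.778
te_Task 3 = (2 + 4·4 + 18)/6 = 36/6 = 6; σ²_Task 3 = ((18−2)/6)² = 7.111
te_Task 4 = (5 + 4·10 + 27)/6 = 72/6 = 12; σ²_Task 4 = ((27−5)/6)² = 13.444
te_Task 5 = (2 + 4·5 + 14)/6 = 36/6 = 6; σ²_Task 5 = ((14−2)/6)² = 4.000
te_Task 6 = (8 + 4·10 + 18)/6 = 66/6 = 11; σ²_Task 6 = ((18−8)/6)² = 2.778
te_Task 7 = (1 + 4·2 + 9)/6 = 18/6 = 3; σ²_Task 7 = ((9−1)/6)² = 1.778
te_Task 8 = (1 + 4·3 + 11)/6 = 24/6 = 4; σ²_Task 8 = ((11−1)/6)² = 2.778
te_Task 9 = (1 + 4·3 + 17)/6 = 30/6 = 5; σ²_Task 9 = ((17−1)/6)² = 7.111
te_Task 10 = (1 + 4·3 + 5)/6 = 18/6 = 3; σ²_Task 10 = ((5−1)/6)² = 0.444

Forward pass:
ES_Task 1 = 0; EF_Task 1 = 2
ES_Task 2 = 0; EF_Task 2 = 5
ES_Task 3 = 0; EF_Task 3 = 6
ES_Task 4 = 0; EF_Task 4 = 12
ES_Task 5 = max(EF_Task 2=5, EF_Task 3=6) = 6; EF_Task 5 = 6+6 = 12
ES_Task 6 = max(EF_Task 3=6, EF_Task 4=12) = 12; EF_Task 6 = 12+11 = 23
ES_Task 7 = 5; EF_Task 7 = 5+3 = 8
ES_Task 8 = max(EF_Task 1=2, EF_Task 5=12) = 12; EF_Task 8 = 12+4 = 16
ES_Task 9 = max(EF_Task 4=12, EF_Task 5=12) = 12; EF_Task 9 = 12+5 = 17
ES_Task 10 = max(EF_Task 2=5, EF_Task 3=6, EF_Task 6=23, EF_Task 7=8, EF_Task 8=16, EF_Task 9=17) = 23; EF_Task 10 = 23+3 = 26
Expected project duration μ = 26 weeks. Critical path: Task 4 → Task 6 → Task 10.

Variance along critical path = 13.444 + 2.778 + 0.444 = 16.667; σ = √16.667 = 4.082 weeks.
Z = (31 − 26) / 4.082 = 1.225
P(T ≤ 31) = Φ(1.225) ≈ 0.890

0.890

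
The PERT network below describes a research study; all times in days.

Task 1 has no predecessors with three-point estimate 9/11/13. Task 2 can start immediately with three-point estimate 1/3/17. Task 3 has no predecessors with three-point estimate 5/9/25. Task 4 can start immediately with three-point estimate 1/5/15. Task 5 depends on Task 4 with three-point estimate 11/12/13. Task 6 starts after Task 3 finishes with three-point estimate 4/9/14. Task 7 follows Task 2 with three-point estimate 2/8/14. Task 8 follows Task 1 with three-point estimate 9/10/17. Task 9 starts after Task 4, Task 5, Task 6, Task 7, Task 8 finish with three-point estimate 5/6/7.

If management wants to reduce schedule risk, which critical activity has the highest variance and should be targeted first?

Task 8

te_Task 1 = (9 + 4·11 + 13)/6 = 66/6 = 11; σ²_Task 1 = ((13−9)/6)² = 0.444
te_Task 2 = (1 + 4·3 + 17)/6 = 30/6 = 5; σ²_Task 2 = ((17−1)/6)² = 7.111
te_Task 3 = (5 + 4·9 + 25)/6 = 66/6 = 11; σ²_Task 3 = ((25−5)/6)² = 11.111
te_Task 4 = (1 + 4·5 + 15)/6 = 36/6 = 6; σ²_Task 4 = ((15−1)/6)² = 5.444
te_Task 5 = (11 + 4·12 + 13)/6 = 72/6 = 12; σ²_Task 5 = ((13−11)/6)² = 0.111
te_Task 6 = (4 + 4·9 + 14)/6 = 54/6 = 9; σ²_Task 6 = ((14−4)/6)² = 2.778
te_Task 7 = (2 + 4·8 + 14)/6 = 48/6 = 8; σ²_Task 7 = ((14−2)/6)² = 4.000
te_Task 8 = (9 + 4·10 + 17)/6 = 66/6 = 11; σ²_Task 8 = ((17−9)/6)² = 1.778
te_Task 9 = (5 + 4·6 + 7)/6 = 36/6 = 6; σ²_Task 9 = ((7−5)/6)² = 0.111

Forward pass:
ES_Task 1 = 0; EF_Task 1 = 11
ES_Task 2 = 0; EF_Task 2 = 5
ES_Task 3 = 0; EF_Task 3 = 11
ES_Task 4 = 0; EF_Task 4 = 6
ES_Task 5 = 6; EF_Task 5 = 6+12 = 18
ES_Task 6 = 11; EF_Task 6 = 11+9 = 20
ES_Task 7 = 5; EF_Task 7 = 5+8 = 13
ES_Task 8 = 11; EF_Task 8 = 11+11 = 22
ES_Task 9 = max(EF_Task 4=6, EF_Task 5=18, EF_Task 6=20, EF_Task 7=13, EF_Task 8=22) = 22; EF_Task 9 = 22+6 = 28
Expected project duration μ = 28 days. Critical path: Task 1 → Task 8 → Task 9.

Variances on critical path: σ²_Task 1=0.444, σ²_Task 8=1.778, σ²_Task 9=0.111.
Largest is σ²_Task 8 = 1.778.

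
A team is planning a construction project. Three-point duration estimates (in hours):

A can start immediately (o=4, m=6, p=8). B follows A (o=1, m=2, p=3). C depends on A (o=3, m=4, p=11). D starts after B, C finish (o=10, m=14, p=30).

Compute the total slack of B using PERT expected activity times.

te_A = (4 + 4·6 + 8)/6 = 36/6 = 6
te_B = (1 + 4·2 + 3)/6 = 12/6 = 2
te_C = (3 + 4·4 + 11)/6 = 30/6 = 5
te_D = (10 + 4·14 + 30)/6 = 96/6 = 16

Forward pass:
ES_A = 0; EF_A = 6
ES_B = 6; EF_B = 6+2 = 8
ES_C = 6; EF_C = 6+5 = 11
ES_D = max(EF_B=8, EF_C=11) = 11; EF_D = 11+16 = 27
Expected project duration μ = 27 hours. Critical path: A → C → D.

Backward pass:
LF_D = 27; LS_D = 27−16 = 11
LF_C = LS_D = 11; LS_C = 11−5 = 6
LF_B = LS_D = 11; LS_B = 11−2 = 9
LF_A = min(LS_B=9, LS_C=6) = 6; LS_A = 6−6 = 0
Slack_B = LS_B − ES_B = 9 − 6 = 3

3 hours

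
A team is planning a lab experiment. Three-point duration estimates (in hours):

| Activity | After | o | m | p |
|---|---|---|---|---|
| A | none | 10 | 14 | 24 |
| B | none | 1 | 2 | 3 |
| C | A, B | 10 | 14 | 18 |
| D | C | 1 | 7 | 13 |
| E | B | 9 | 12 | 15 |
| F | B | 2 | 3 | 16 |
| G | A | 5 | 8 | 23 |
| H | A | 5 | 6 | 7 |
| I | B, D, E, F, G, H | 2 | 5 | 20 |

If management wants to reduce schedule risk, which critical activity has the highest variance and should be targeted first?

I

te_A = (10 + 4·14 + 24)/6 = 90/6 = 15; σ²_A = ((24−10)/6)² = 5.444
te_B = (1 + 4·2 + 3)/6 = 12/6 = 2; σ²_B = ((3−1)/6)² = 0.111
te_C = (10 + 4·14 + 18)/6 = 84/6 = 14; σ²_C = ((18−10)/6)² = 1.778
te_D = (1 + 4·7 + 13)/6 = 42/6 = 7; σ²_D = ((13−1)/6)² = 4.000
te_E = (9 + 4·12 + 15)/6 = 72/6 = 12; σ²_E = ((15−9)/6)² = 1.000
te_F = (2 + 4·3 + 16)/6 = 30/6 = 5; σ²_F = ((16−2)/6)² = 5.444
te_G = (5 + 4·8 + 23)/6 = 60/6 = 10; σ²_G = ((23−5)/6)² = 9.000
te_H = (5 + 4·6 + 7)/6 = 36/6 = 6; σ²_H = ((7−5)/6)² = 0.111
te_I = (2 + 4·5 + 20)/6 = 42/6 = 7; σ²_I = ((20−2)/6)² = 9.000

Forward pass:
ES_A = 0; EF_A = 15
ES_B = 0; EF_B = 2
ES_C = max(EF_A=15, EF_B=2) = 15; EF_C = 15+14 = 29
ES_D = 29; EF_D = 29+7 = 36
ES_E = 2; EF_E = 2+12 = 14
ES_F = 2; EF_F = 2+5 = 7
ES_G = 15; EF_G = 15+10 = 25
ES_H = 15; EF_H = 15+6 = 21
ES_I = max(EF_B=2, EF_D=36, EF_E=14, EF_F=7, EF_G=25, EF_H=21) = 36; EF_I = 36+7 = 43
Expected project duration μ = 43 hours. Critical path: A → C → D → I.

Variances on critical path: σ²_A=5.444, σ²_C=1.778, σ²_D=4.000, σ²_I=9.000.
Largest is σ²_I = 9.000.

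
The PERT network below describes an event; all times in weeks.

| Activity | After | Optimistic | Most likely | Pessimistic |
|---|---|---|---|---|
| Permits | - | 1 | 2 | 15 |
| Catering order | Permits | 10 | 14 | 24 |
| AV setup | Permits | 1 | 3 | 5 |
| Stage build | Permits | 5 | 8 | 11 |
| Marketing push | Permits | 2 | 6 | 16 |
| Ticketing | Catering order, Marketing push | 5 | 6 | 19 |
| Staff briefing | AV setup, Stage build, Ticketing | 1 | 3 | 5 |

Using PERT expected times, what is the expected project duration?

30 weeks

te_Permits = (1 + 4·2 + 15)/6 = 24/6 = 4
te_Catering order = (10 + 4·14 + 24)/6 = 90/6 = 15
te_AV setup = (1 + 4·3 + 5)/6 = 18/6 = 3
te_Stage build = (5 + 4·8 + 11)/6 = 48/6 = 8
te_Marketing push = (2 + 4·6 + 16)/6 = 42/6 = 7
te_Ticketing = (5 + 4·6 + 19)/6 = 48/6 = 8
te_Staff briefing = (1 + 4·3 + 5)/6 = 18/6 = 3

Forward pass:
ES_Permits = 0; EF_Permits = 4
ES_Catering order = 4; EF_Catering order = 4+15 = 19
ES_AV setup = 4; EF_AV setup = 4+3 = 7
ES_Stage build = 4; EF_Stage build = 4+8 = 12
ES_Marketing push = 4; EF_Marketing push = 4+7 = 11
ES_Ticketing = max(EF_Catering order=19, EF_Marketing push=11) = 19; EF_Ticketing = 19+8 = 27
ES_Staff briefing = max(EF_AV setup=7, EF_Stage build=12, EF_Ticketing=27) = 27; EF_Staff briefing = 27+3 = 30
Expected project duration μ = 30 weeks. Critical path: Permits → Catering order → Ticketing → Staff briefing.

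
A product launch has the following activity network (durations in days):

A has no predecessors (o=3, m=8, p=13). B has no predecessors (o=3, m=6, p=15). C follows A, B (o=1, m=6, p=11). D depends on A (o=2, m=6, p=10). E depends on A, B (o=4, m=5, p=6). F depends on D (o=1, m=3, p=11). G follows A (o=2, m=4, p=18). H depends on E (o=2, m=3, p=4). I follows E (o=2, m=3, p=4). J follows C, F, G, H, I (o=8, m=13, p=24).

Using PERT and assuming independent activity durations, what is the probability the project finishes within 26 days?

0.057

te_A = (3 + 4·8 + 13)/6 = 48/6 = 8; σ²_A = ((13−3)/6)² = 2.778
te_B = (3 + 4·6 + 15)/6 = 42/6 = 7; σ²_B = ((15−3)/6)² = 4.000
te_C = (1 + 4·6 + 11)/6 = 36/6 = 6; σ²_C = ((11−1)/6)² = 2.778
te_D = (2 + 4·6 + 10)/6 = 36/6 = 6; σ²_D = ((10−2)/6)² = 1.778
te_E = (4 + 4·5 + 6)/6 = 30/6 = 5; σ²_E = ((6−4)/6)² = 0.111
te_F = (1 + 4·3 + 11)/6 = 24/6 = 4; σ²_F = ((11−1)/6)² = 2.778
te_G = (2 + 4·4 + 18)/6 = 36/6 = 6; σ²_G = ((18−2)/6)² = 7.111
te_H = (2 + 4·3 + 4)/6 = 18/6 = 3; σ²_H = ((4−2)/6)² = 0.111
te_I = (2 + 4·3 + 4)/6 = 18/6 = 3; σ²_I = ((4−2)/6)² = 0.111
te_J = (8 + 4·13 + 24)/6 = 84/6 = 14; σ²_J = ((24−8)/6)² = 7.111

Forward pass:
ES_A = 0; EF_A = 8
ES_B = 0; EF_B = 7
ES_C = max(EF_A=8, EF_B=7) = 8; EF_C = 8+6 = 14
ES_D = 8; EF_D = 8+6 = 14
ES_E = max(EF_A=8, EF_B=7) = 8; EF_E = 8+5 = 13
ES_F = 14; EF_F = 14+4 = 18
ES_G = 8; EF_G = 8+6 = 14
ES_H = 13; EF_H = 13+3 = 16
ES_I = 13; EF_I = 13+3 = 16
ES_J = max(EF_C=14, EF_F=18, EF_G=14, EF_H=16, EF_I=16) = 18; EF_J = 18+14 = 32
Expected project duration μ = 32 days. Critical path: A → D → F → J.

Variance along critical path = 2.778 + 1.778 + 2.778 + 7.111 = 14.444; σ = √14.444 = 3.801 days.
Z = (26 − 32) / 3.801 = -1.579
P(T ≤ 26) = Φ(-1.579) ≈ 0.057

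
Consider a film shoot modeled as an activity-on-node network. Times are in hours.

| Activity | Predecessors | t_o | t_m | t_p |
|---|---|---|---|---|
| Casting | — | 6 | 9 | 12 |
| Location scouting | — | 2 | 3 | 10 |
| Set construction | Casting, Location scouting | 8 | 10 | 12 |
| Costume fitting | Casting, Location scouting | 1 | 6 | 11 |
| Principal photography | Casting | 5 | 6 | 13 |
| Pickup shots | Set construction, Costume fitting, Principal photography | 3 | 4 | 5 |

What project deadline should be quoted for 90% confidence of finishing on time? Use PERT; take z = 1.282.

24.6 hours

te_Casting = (6 + 4·9 + 12)/6 = 54/6 = 9; σ²_Casting = ((12−6)/6)² = 1.000
te_Location scouting = (2 + 4·3 + 10)/6 = 24/6 = 4; σ²_Location scouting = ((10−2)/6)² = 1.778
te_Set construction = (8 + 4·10 + 12)/6 = 60/6 = 10; σ²_Set construction = ((12−8)/6)² = 0.444
te_Costume fitting = (1 + 4·6 + 11)/6 = 36/6 = 6; σ²_Costume fitting = ((11−1)/6)² = 2.778
te_Principal photography = (5 + 4·6 + 13)/6 = 42/6 = 7; σ²_Principal photography = ((13−5)/6)² = 1.778
te_Pickup shots = (3 + 4·4 + 5)/6 = 24/6 = 4; σ²_Pickup shots = ((5−3)/6)² = 0.111

Forward pass:
ES_Casting = 0; EF_Casting = 9
ES_Location scouting = 0; EF_Location scouting = 4
ES_Set construction = max(EF_Casting=9, EF_Location scouting=4) = 9; EF_Set construction = 9+10 = 19
ES_Costume fitting = max(EF_Casting=9, EF_Location scouting=4) = 9; EF_Costume fitting = 9+6 = 15
ES_Principal photography = 9; EF_Principal photography = 9+7 = 16
ES_Pickup shots = max(EF_Set construction=19, EF_Costume fitting=15, EF_Principal photography=16) = 19; EF_Pickup shots = 19+4 = 23
Expected project duration μ = 23 hours. Critical path: Casting → Set construction → Pickup shots.

Variance along critical path = 1.000 + 0.444 + 0.111 = 1.556; σ = 1.247 hours.
D = μ + z·σ = 23 + 1.282·1.247 = 24.6 hours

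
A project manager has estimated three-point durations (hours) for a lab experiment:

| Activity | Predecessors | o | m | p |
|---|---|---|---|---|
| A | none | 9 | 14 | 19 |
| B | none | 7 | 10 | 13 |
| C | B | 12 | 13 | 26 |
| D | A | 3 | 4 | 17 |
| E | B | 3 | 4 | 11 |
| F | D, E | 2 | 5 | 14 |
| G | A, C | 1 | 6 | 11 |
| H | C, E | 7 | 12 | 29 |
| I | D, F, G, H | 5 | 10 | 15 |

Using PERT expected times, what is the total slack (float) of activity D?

te_A = (9 + 4·14 + 19)/6 = 84/6 = 14
te_B = (7 + 4·10 + 13)/6 = 60/6 = 10
te_C = (12 + 4·13 + 26)/6 = 90/6 = 15
te_D = (3 + 4·4 + 17)/6 = 36/6 = 6
te_E = (3 + 4·4 + 11)/6 = 30/6 = 5
te_F = (2 + 4·5 + 14)/6 = 36/6 = 6
te_G = (1 + 4·6 + 11)/6 = 36/6 = 6
te_H = (7 + 4·12 + 29)/6 = 84/6 = 14
te_I = (5 + 4·10 + 15)/6 = 60/6 = 10

Forward pass:
ES_A = 0; EF_A = 14
ES_B = 0; EF_B = 10
ES_C = 10; EF_C = 10+15 = 25
ES_D = 14; EF_D = 14+6 = 20
ES_E = 10; EF_E = 10+5 = 15
ES_F = max(EF_D=20, EF_E=15) = 20; EF_F = 20+6 = 26
ES_G = max(EF_A=14, EF_C=25) = 25; EF_G = 25+6 = 31
ES_H = max(EF_C=25, EF_E=15) = 25; EF_H = 25+14 = 39
ES_I = max(EF_D=20, EF_F=26, EF_G=31, EF_H=39) = 39; EF_I = 39+10 = 49
Expected project duration μ = 49 hours. Critical path: B → C → H → I.

Backward pass:
LF_I = 49; LS_I = 49−10 = 39
LF_H = LS_I = 39; LS_H = 39−14 = 25
LF_G = LS_I = 39; LS_G = 39−6 = 33
LF_F = LS_I = 39; LS_F = 39−6 = 33
LF_E = min(LS_F=33, LS_H=25) = 25; LS_E = 25−5 = 20
LF_D = min(LS_F=33, LS_I=39) = 33; LS_D = 33−6 = 27
LF_C = min(LS_G=33, LS_H=25) = 25; LS_C = 25−15 = 10
LF_B = min(LS_C=10, LS_E=20) = 10; LS_B = 10−10 = 0
LF_A = min(LS_D=27, LS_G=33) = 27; LS_A = 27−14 = 13
Slack_D = LS_D − ES_D = 27 − 14 = 13

13 hours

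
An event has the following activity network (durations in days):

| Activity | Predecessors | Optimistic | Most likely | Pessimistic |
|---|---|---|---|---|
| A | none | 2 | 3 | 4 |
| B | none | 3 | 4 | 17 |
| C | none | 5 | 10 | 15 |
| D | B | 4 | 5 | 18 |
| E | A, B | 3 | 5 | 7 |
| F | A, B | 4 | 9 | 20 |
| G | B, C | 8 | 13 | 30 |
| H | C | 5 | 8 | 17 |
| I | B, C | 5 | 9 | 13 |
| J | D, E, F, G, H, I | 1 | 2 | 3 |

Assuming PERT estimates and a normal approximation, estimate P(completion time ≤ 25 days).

te_A = (2 + 4·3 + 4)/6 = 18/6 = 3; σ²_A = ((4−2)/6)² = 0.111
te_B = (3 + 4·4 + 17)/6 = 36/6 = 6; σ²_B = ((17−3)/6)² = 5.444
te_C = (5 + 4·10 + 15)/6 = 60/6 = 10; σ²_C = ((15−5)/6)² = 2.778
te_D = (4 + 4·5 + 18)/6 = 42/6 = 7; σ²_D = ((18−4)/6)² = 5.444
te_E = (3 + 4·5 + 7)/6 = 30/6 = 5; σ²_E = ((7−3)/6)² = 0.444
te_F = (4 + 4·9 + 20)/6 = 60/6 = 10; σ²_F = ((20−4)/6)² = 7.111
te_G = (8 + 4·13 + 30)/6 = 90/6 = 15; σ²_G = ((30−8)/6)² = 13.444
te_H = (5 + 4·8 + 17)/6 = 54/6 = 9; σ²_H = ((17−5)/6)² = 4.000
te_I = (5 + 4·9 + 13)/6 = 54/6 = 9; σ²_I = ((13−5)/6)² = 1.778
te_J = (1 + 4·2 + 3)/6 = 12/6 = 2; σ²_J = ((3−1)/6)² = 0.111

Forward pass:
ES_A = 0; EF_A = 3
ES_B = 0; EF_B = 6
ES_C = 0; EF_C = 10
ES_D = 6; EF_D = 6+7 = 13
ES_E = max(EF_A=3, EF_B=6) = 6; EF_E = 6+5 = 11
ES_F = max(EF_A=3, EF_B=6) = 6; EF_F = 6+10 = 16
ES_G = max(EF_B=6, EF_C=10) = 10; EF_G = 10+15 = 25
ES_H = 10; EF_H = 10+9 = 19
ES_I = max(EF_B=6, EF_C=10) = 10; EF_I = 10+9 = 19
ES_J = max(EF_D=13, EF_E=11, EF_F=16, EF_G=25, EF_H=19, EF_I=19) = 25; EF_J = 25+2 = 27
Expected project duration μ = 27 days. Critical path: C → G → J.

Variance along critical path = 2.778 + 13.444 + 0.111 = 16.333; σ = √16.333 = 4.041 days.
Z = (25 − 27) / 4.041 = -0.495
P(T ≤ 25) = Φ(-0.495) ≈ 0.310

0.310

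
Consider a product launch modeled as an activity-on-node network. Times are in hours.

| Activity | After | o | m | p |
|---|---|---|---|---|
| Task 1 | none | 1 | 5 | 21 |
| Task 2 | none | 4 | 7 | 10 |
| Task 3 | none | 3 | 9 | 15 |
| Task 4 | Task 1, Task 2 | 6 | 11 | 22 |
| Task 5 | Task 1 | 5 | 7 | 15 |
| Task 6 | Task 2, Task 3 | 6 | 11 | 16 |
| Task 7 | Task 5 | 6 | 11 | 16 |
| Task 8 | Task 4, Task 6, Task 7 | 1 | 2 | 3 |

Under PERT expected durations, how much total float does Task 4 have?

te_Task 1 = (1 + 4·5 + 21)/6 = 42/6 = 7
te_Task 2 = (4 + 4·7 + 10)/6 = 42/6 = 7
te_Task 3 = (3 + 4·9 + 15)/6 = 54/6 = 9
te_Task 4 = (6 + 4·11 + 22)/6 = 72/6 = 12
te_Task 5 = (5 + 4·7 + 15)/6 = 48/6 = 8
te_Task 6 = (6 + 4·11 + 16)/6 = 66/6 = 11
te_Task 7 = (6 + 4·11 + 16)/6 = 66/6 = 11
te_Task 8 = (1 + 4·2 + 3)/6 = 12/6 = 2

Forward pass:
ES_Task 1 = 0; EF_Task 1 = 7
ES_Task 2 = 0; EF_Task 2 = 7
ES_Task 3 = 0; EF_Task 3 = 9
ES_Task 4 = max(EF_Task 1=7, EF_Task 2=7) = 7; EF_Task 4 = 7+12 = 19
ES_Task 5 = 7; EF_Task 5 = 7+8 = 15
ES_Task 6 = max(EF_Task 2=7, EF_Task 3=9) = 9; EF_Task 6 = 9+11 = 20
ES_Task 7 = 15; EF_Task 7 = 15+11 = 26
ES_Task 8 = max(EF_Task 4=19, EF_Task 6=20, EF_Task 7=26) = 26; EF_Task 8 = 26+2 = 28
Expected project duration μ = 28 hours. Critical path: Task 1 → Task 5 → Task 7 → Task 8.

Backward pass:
LF_Task 8 = 28; LS_Task 8 = 28−2 = 26
LF_Task 7 = LS_Task 8 = 26; LS_Task 7 = 26−11 = 15
LF_Task 6 = LS_Task 8 = 26; LS_Task 6 = 26−11 = 15
LF_Task 5 = LS_Task 7 = 15; LS_Task 5 = 15−8 = 7
LF_Task 4 = LS_Task 8 = 26; LS_Task 4 = 26−12 = 14
LF_Task 3 = LS_Task 6 = 15; LS_Task 3 = 15−9 = 6
LF_Task 2 = min(LS_Task 4=14, LS_Task 6=15) = 14; LS_Task 2 = 14−7 = 7
LF_Task 1 = min(LS_Task 4=14, LS_Task 5=7) = 7; LS_Task 1 = 7−7 = 0
Slack_Task 4 = LS_Task 4 − ES_Task 4 = 14 − 7 = 7

7 hours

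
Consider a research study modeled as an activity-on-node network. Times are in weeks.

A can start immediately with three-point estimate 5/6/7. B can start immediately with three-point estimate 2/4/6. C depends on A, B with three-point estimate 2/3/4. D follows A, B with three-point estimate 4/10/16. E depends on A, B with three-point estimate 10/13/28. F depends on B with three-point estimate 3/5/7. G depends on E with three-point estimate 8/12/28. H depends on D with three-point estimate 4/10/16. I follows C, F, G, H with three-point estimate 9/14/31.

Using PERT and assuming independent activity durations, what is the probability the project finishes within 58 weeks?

0.886

te_A = (5 + 4·6 + 7)/6 = 36/6 = 6; σ²_A = ((7−5)/6)² = 0.111
te_B = (2 + 4·4 + 6)/6 = 24/6 = 4; σ²_B = ((6−2)/6)² = 0.444
te_C = (2 + 4·3 + 4)/6 = 18/6 = 3; σ²_C = ((4−2)/6)² = 0.111
te_D = (4 + 4·10 + 16)/6 = 60/6 = 10; σ²_D = ((16−4)/6)² = 4.000
te_E = (10 + 4·13 + 28)/6 = 90/6 = 15; σ²_E = ((28−10)/6)² = 9.000
te_F = (3 + 4·5 + 7)/6 = 30/6 = 5; σ²_F = ((7−3)/6)² = 0.444
te_G = (8 + 4·12 + 28)/6 = 84/6 = 14; σ²_G = ((28−8)/6)² = 11.111
te_H = (4 + 4·10 + 16)/6 = 60/6 = 10; σ²_H = ((16−4)/6)² = 4.000
te_I = (9 + 4·14 + 31)/6 = 96/6 = 16; σ²_I = ((31−9)/6)² = 13.444

Forward pass:
ES_A = 0; EF_A = 6
ES_B = 0; EF_B = 4
ES_C = max(EF_A=6, EF_B=4) = 6; EF_C = 6+3 = 9
ES_D = max(EF_A=6, EF_B=4) = 6; EF_D = 6+10 = 16
ES_E = max(EF_A=6, EF_B=4) = 6; EF_E = 6+15 = 21
ES_F = 4; EF_F = 4+5 = 9
ES_G = 21; EF_G = 21+14 = 35
ES_H = 16; EF_H = 16+10 = 26
ES_I = max(EF_C=9, EF_F=9, EF_G=35, EF_H=26) = 35; EF_I = 35+16 = 51
Expected project duration μ = 51 weeks. Critical path: A → E → G → I.

Variance along critical path = 0.111 + 9.000 + 11.111 + 13.444 = 33.667; σ = √33.667 = 5.802 weeks.
Z = (58 − 51) / 5.802 = 1.206
P(T ≤ 58) = Φ(1.206) ≈ 0.886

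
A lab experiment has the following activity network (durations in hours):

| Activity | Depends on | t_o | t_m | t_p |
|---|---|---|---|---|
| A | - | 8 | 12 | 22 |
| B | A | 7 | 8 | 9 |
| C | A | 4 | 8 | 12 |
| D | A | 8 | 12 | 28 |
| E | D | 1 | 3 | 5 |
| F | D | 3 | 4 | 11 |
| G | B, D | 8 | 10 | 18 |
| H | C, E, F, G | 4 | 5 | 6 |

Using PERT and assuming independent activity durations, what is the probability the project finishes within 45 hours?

te_A = (8 + 4·12 + 22)/6 = 78/6 = 13; σ²_A = ((22−8)/6)² = 5.444
te_B = (7 + 4·8 + 9)/6 = 48/6 = 8; σ²_B = ((9−7)/6)² = 0.111
te_C = (4 + 4·8 + 12)/6 = 48/6 = 8; σ²_C = ((12−4)/6)² = 1.778
te_D = (8 + 4·12 + 28)/6 = 84/6 = 14; σ²_D = ((28−8)/6)² = 11.111
te_E = (1 + 4·3 + 5)/6 = 18/6 = 3; σ²_E = ((5−1)/6)² = 0.444
te_F = (3 + 4·4 + 11)/6 = 30/6 = 5; σ²_F = ((11−3)/6)² = 1.778
te_G = (8 + 4·10 + 18)/6 = 66/6 = 11; σ²_G = ((18−8)/6)² = 2.778
te_H = (4 + 4·5 + 6)/6 = 30/6 = 5; σ²_H = ((6−4)/6)² = 0.111

Forward pass:
ES_A = 0; EF_A = 13
ES_B = 13; EF_B = 13+8 = 21
ES_C = 13; EF_C = 13+8 = 21
ES_D = 13; EF_D = 13+14 = 27
ES_E = 27; EF_E = 27+3 = 30
ES_F = 27; EF_F = 27+5 = 32
ES_G = max(EF_B=21, EF_D=27) = 27; EF_G = 27+11 = 38
ES_H = max(EF_C=21, EF_E=30, EF_F=32, EF_G=38) = 38; EF_H = 38+5 = 43
Expected project duration μ = 43 hours. Critical path: A → D → G → H.

Variance along critical path = 5.444 + 11.111 + 2.778 + 0.111 = 19.444; σ = √19.444 = 4.410 hours.
Z = (45 − 43) / 4.410 = 0.454
P(T ≤ 45) = Φ(0.454) ≈ 0.675

0.675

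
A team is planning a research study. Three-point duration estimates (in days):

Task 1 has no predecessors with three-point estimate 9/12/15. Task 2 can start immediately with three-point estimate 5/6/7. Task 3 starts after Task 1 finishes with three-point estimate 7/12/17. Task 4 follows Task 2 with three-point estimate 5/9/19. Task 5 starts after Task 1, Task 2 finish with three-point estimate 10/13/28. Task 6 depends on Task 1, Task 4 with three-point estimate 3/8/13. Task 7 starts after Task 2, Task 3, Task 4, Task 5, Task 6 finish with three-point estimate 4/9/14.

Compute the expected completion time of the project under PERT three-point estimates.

te_Task 1 = (9 + 4·12 + 15)/6 = 72/6 = 12
te_Task 2 = (5 + 4·6 + 7)/6 = 36/6 = 6
te_Task 3 = (7 + 4·12 + 17)/6 = 72/6 = 12
te_Task 4 = (5 + 4·9 + 19)/6 = 60/6 = 10
te_Task 5 = (10 + 4·13 + 28)/6 = 90/6 = 15
te_Task 6 = (3 + 4·8 + 13)/6 = 48/6 = 8
te_Task 7 = (4 + 4·9 + 14)/6 = 54/6 = 9

Forward pass:
ES_Task 1 = 0; EF_Task 1 = 12
ES_Task 2 = 0; EF_Task 2 = 6
ES_Task 3 = 12; EF_Task 3 = 12+12 = 24
ES_Task 4 = 6; EF_Task 4 = 6+10 = 16
ES_Task 5 = max(EF_Task 1=12, EF_Task 2=6) = 12; EF_Task 5 = 12+15 = 27
ES_Task 6 = max(EF_Task 1=12, EF_Task 4=16) = 16; EF_Task 6 = 16+8 = 24
ES_Task 7 = max(EF_Task 2=6, EF_Task 3=24, EF_Task 4=16, EF_Task 5=27, EF_Task 6=24) = 27; EF_Task 7 = 27+9 = 36
Expected project duration μ = 36 days. Critical path: Task 1 → Task 5 → Task 7.

36 days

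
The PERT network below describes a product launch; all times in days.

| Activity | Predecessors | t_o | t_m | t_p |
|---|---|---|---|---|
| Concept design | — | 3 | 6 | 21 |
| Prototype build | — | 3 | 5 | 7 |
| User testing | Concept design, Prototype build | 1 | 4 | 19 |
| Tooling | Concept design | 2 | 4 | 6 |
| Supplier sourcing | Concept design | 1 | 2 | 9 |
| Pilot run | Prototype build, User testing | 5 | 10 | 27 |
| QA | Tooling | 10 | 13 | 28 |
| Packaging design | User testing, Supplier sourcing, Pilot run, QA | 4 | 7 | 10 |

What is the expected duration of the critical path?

34 days

te_Concept design = (3 + 4·6 + 21)/6 = 48/6 = 8
te_Prototype build = (3 + 4·5 + 7)/6 = 30/6 = 5
te_User testing = (1 + 4·4 + 19)/6 = 36/6 = 6
te_Tooling = (2 + 4·4 + 6)/6 = 24/6 = 4
te_Supplier sourcing = (1 + 4·2 + 9)/6 = 18/6 = 3
te_Pilot run = (5 + 4·10 + 27)/6 = 72/6 = 12
te_QA = (10 + 4·13 + 28)/6 = 90/6 = 15
te_Packaging design = (4 + 4·7 + 10)/6 = 42/6 = 7

Forward pass:
ES_Concept design = 0; EF_Concept design = 8
ES_Prototype build = 0; EF_Prototype build = 5
ES_User testing = max(EF_Concept design=8, EF_Prototype build=5) = 8; EF_User testing = 8+6 = 14
ES_Tooling = 8; EF_Tooling = 8+4 = 12
ES_Supplier sourcing = 8; EF_Supplier sourcing = 8+3 = 11
ES_Pilot run = max(EF_Prototype build=5, EF_User testing=14) = 14; EF_Pilot run = 14+12 = 26
ES_QA = 12; EF_QA = 12+15 = 27
ES_Packaging design = max(EF_User testing=14, EF_Supplier sourcing=11, EF_Pilot run=26, EF_QA=27) = 27; EF_Packaging design = 27+7 = 34
Expected project duration μ = 34 days. Critical path: Concept design → Tooling → QA → Packaging design.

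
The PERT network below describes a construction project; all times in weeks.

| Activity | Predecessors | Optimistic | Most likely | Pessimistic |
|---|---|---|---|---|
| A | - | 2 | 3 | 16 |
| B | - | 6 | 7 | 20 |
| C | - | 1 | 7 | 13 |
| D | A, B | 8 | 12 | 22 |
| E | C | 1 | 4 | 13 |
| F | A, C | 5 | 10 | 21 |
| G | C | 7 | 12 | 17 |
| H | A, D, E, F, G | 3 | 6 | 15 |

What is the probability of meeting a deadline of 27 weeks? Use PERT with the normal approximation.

te_A = (2 + 4·3 + 16)/6 = 30/6 = 5; σ²_A = ((16−2)/6)² = 5.444
te_B = (6 + 4·7 + 20)/6 = 54/6 = 9; σ²_B = ((20−6)/6)² = 5.444
te_C = (1 + 4·7 + 13)/6 = 42/6 = 7; σ²_C = ((13−1)/6)² = 4.000
te_D = (8 + 4·12 + 22)/6 = 78/6 = 13; σ²_D = ((22−8)/6)² = 5.444
te_E = (1 + 4·4 + 13)/6 = 30/6 = 5; σ²_E = ((13−1)/6)² = 4.000
te_F = (5 + 4·10 + 21)/6 = 66/6 = 11; σ²_F = ((21−5)/6)² = 7.111
te_G = (7 + 4·12 + 17)/6 = 72/6 = 12; σ²_G = ((17−7)/6)² = 2.778
te_H = (3 + 4·6 + 15)/6 = 42/6 = 7; σ²_H = ((15−3)/6)² = 4.000

Forward pass:
ES_A = 0; EF_A = 5
ES_B = 0; EF_B = 9
ES_C = 0; EF_C = 7
ES_D = max(EF_A=5, EF_B=9) = 9; EF_D = 9+13 = 22
ES_E = 7; EF_E = 7+5 = 12
ES_F = max(EF_A=5, EF_C=7) = 7; EF_F = 7+11 = 18
ES_G = 7; EF_G = 7+12 = 19
ES_H = max(EF_A=5, EF_D=22, EF_E=12, EF_F=18, EF_G=19) = 22; EF_H = 22+7 = 29
Expected project duration μ = 29 weeks. Critical path: B → D → H.

Variance along critical path = 5.444 + 5.444 + 4.000 = 14.889; σ = √14.889 = 3.859 weeks.
Z = (27 − 29) / 3.859 = -0.518
P(T ≤ 27) = Φ(-0.518) ≈ 0.302

0.302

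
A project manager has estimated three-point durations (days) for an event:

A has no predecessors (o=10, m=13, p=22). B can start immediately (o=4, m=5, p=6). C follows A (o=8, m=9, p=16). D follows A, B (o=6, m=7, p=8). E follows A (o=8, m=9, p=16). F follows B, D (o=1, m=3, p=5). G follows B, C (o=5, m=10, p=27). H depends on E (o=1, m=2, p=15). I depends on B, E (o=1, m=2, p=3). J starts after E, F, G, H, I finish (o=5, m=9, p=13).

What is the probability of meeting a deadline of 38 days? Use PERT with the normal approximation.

0.063

te_A = (10 + 4·13 + 22)/6 = 84/6 = 14; σ²_A = ((22−10)/6)² = 4.000
te_B = (4 + 4·5 + 6)/6 = 30/6 = 5; σ²_B = ((6−4)/6)² = 0.111
te_C = (8 + 4·9 + 16)/6 = 60/6 = 10; σ²_C = ((16−8)/6)² = 1.778
te_D = (6 + 4·7 + 8)/6 = 42/6 = 7; σ²_D = ((8−6)/6)² = 0.111
te_E = (8 + 4·9 + 16)/6 = 60/6 = 10; σ²_E = ((16−8)/6)² = 1.778
te_F = (1 + 4·3 + 5)/6 = 18/6 = 3; σ²_F = ((5−1)/6)² = 0.444
te_G = (5 + 4·10 + 27)/6 = 72/6 = 12; σ²_G = ((27−5)/6)² = 13.444
te_H = (1 + 4·2 + 15)/6 = 24/6 = 4; σ²_H = ((15−1)/6)² = 5.444
te_I = (1 + 4·2 + 3)/6 = 12/6 = 2; σ²_I = ((3−1)/6)² = 0.111
te_J = (5 + 4·9 + 13)/6 = 54/6 = 9; σ²_J = ((13−5)/6)² = 1.778

Forward pass:
ES_A = 0; EF_A = 14
ES_B = 0; EF_B = 5
ES_C = 14; EF_C = 14+10 = 24
ES_D = max(EF_A=14, EF_B=5) = 14; EF_D = 14+7 = 21
ES_E = 14; EF_E = 14+10 = 24
ES_F = max(EF_B=5, EF_D=21) = 21; EF_F = 21+3 = 24
ES_G = max(EF_B=5, EF_C=24) = 24; EF_G = 24+12 = 36
ES_H = 24; EF_H = 24+4 = 28
ES_I = max(EF_B=5, EF_E=24) = 24; EF_I = 24+2 = 26
ES_J = max(EF_E=24, EF_F=24, EF_G=36, EF_H=28, EF_I=26) = 36; EF_J = 36+9 = 45
Expected project duration μ = 45 days. Critical path: A → C → G → J.

Variance along critical path = 4.000 + 1.778 + 13.444 + 1.778 = 21.000; σ = √21.000 = 4.583 days.
Z = (38 − 45) / 4.583 = -1.528
P(T ≤ 38) = Φ(-1.528) ≈ 0.063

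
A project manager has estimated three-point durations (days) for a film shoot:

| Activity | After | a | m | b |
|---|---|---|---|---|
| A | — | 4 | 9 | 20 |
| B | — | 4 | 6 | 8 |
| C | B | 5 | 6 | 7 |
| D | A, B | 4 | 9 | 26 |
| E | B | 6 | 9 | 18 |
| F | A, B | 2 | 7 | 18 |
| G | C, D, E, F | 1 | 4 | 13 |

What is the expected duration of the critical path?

26 days

te_A = (4 + 4·9 + 20)/6 = 60/6 = 10
te_B = (4 + 4·6 + 8)/6 = 36/6 = 6
te_C = (5 + 4·6 + 7)/6 = 36/6 = 6
te_D = (4 + 4·9 + 26)/6 = 66/6 = 11
te_E = (6 + 4·9 + 18)/6 = 60/6 = 10
te_F = (2 + 4·7 + 18)/6 = 48/6 = 8
te_G = (1 + 4·4 + 13)/6 = 30/6 = 5

Forward pass:
ES_A = 0; EF_A = 10
ES_B = 0; EF_B = 6
ES_C = 6; EF_C = 6+6 = 12
ES_D = max(EF_A=10, EF_B=6) = 10; EF_D = 10+11 = 21
ES_E = 6; EF_E = 6+10 = 16
ES_F = max(EF_A=10, EF_B=6) = 10; EF_F = 10+8 = 18
ES_G = max(EF_C=12, EF_D=21, EF_E=16, EF_F=18) = 21; EF_G = 21+5 = 26
Expected project duration μ = 26 days. Critical path: A → D → G.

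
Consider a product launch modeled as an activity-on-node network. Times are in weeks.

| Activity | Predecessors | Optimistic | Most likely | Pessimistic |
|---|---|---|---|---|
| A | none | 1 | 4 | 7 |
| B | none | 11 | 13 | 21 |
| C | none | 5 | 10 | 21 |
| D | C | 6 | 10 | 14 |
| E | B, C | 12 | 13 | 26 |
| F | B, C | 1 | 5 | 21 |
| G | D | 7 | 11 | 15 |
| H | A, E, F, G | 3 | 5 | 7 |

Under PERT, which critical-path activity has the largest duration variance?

C

te_A = (1 + 4·4 + 7)/6 = 24/6 = 4; σ²_A = ((7−1)/6)² = 1.000
te_B = (11 + 4·13 + 21)/6 = 84/6 = 14; σ²_B = ((21−11)/6)² = 2.778
te_C = (5 + 4·10 + 21)/6 = 66/6 = 11; σ²_C = ((21−5)/6)² = 7.111
te_D = (6 + 4·10 + 14)/6 = 60/6 = 10; σ²_D = ((14−6)/6)² = 1.778
te_E = (12 + 4·13 + 26)/6 = 90/6 = 15; σ²_E = ((26−12)/6)² = 5.444
te_F = (1 + 4·5 + 21)/6 = 42/6 = 7; σ²_F = ((21−1)/6)² = 11.111
te_G = (7 + 4·11 + 15)/6 = 66/6 = 11; σ²_G = ((15−7)/6)² = 1.778
te_H = (3 + 4·5 + 7)/6 = 30/6 = 5; σ²_H = ((7−3)/6)² = 0.444

Forward pass:
ES_A = 0; EF_A = 4
ES_B = 0; EF_B = 14
ES_C = 0; EF_C = 11
ES_D = 11; EF_D = 11+10 = 21
ES_E = max(EF_B=14, EF_C=11) = 14; EF_E = 14+15 = 29
ES_F = max(EF_B=14, EF_C=11) = 14; EF_F = 14+7 = 21
ES_G = 21; EF_G = 21+11 = 32
ES_H = max(EF_A=4, EF_E=29, EF_F=21, EF_G=32) = 32; EF_H = 32+5 = 37
Expected project duration μ = 37 weeks. Critical path: C → D → G → H.

Variances on critical path: σ²_C=7.111, σ²_D=1.778, σ²_G=1.778, σ²_H=0.444.
Largest is σ²_C = 7.111.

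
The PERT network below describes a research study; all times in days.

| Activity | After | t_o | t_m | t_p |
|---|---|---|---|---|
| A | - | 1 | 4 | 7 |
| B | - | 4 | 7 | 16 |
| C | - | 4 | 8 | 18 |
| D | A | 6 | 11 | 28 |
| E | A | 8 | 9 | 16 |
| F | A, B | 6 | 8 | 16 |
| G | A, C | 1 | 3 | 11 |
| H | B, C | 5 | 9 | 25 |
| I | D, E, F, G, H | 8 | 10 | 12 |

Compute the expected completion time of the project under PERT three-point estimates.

30 days

te_A = (1 + 4·4 + 7)/6 = 24/6 = 4
te_B = (4 + 4·7 + 16)/6 = 48/6 = 8
te_C = (4 + 4·8 + 18)/6 = 54/6 = 9
te_D = (6 + 4·11 + 28)/6 = 78/6 = 13
te_E = (8 + 4·9 + 16)/6 = 60/6 = 10
te_F = (6 + 4·8 + 16)/6 = 54/6 = 9
te_G = (1 + 4·3 + 11)/6 = 24/6 = 4
te_H = (5 + 4·9 + 25)/6 = 66/6 = 11
te_I = (8 + 4·10 + 12)/6 = 60/6 = 10

Forward pass:
ES_A = 0; EF_A = 4
ES_B = 0; EF_B = 8
ES_C = 0; EF_C = 9
ES_D = 4; EF_D = 4+13 = 17
ES_E = 4; EF_E = 4+10 = 14
ES_F = max(EF_A=4, EF_B=8) = 8; EF_F = 8+9 = 17
ES_G = max(EF_A=4, EF_C=9) = 9; EF_G = 9+4 = 13
ES_H = max(EF_B=8, EF_C=9) = 9; EF_H = 9+11 = 20
ES_I = max(EF_D=17, EF_E=14, EF_F=17, EF_G=13, EF_H=20) = 20; EF_I = 20+10 = 30
Expected project duration μ = 30 days. Critical path: C → H → I.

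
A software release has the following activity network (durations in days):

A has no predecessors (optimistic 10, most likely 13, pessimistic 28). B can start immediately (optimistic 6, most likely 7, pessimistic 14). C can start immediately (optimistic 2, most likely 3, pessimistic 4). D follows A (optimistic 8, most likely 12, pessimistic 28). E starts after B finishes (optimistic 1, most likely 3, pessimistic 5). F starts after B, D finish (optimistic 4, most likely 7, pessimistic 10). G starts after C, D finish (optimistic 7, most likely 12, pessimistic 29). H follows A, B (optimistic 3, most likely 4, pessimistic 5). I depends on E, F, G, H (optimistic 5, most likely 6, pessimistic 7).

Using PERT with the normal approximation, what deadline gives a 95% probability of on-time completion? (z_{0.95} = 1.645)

58.5 days

te_A = (10 + 4·13 + 28)/6 = 90/6 = 15; σ²_A = ((28−10)/6)² = 9.000
te_B = (6 + 4·7 + 14)/6 = 48/6 = 8; σ²_B = ((14−6)/6)² = 1.778
te_C = (2 + 4·3 + 4)/6 = 18/6 = 3; σ²_C = ((4−2)/6)² = 0.111
te_D = (8 + 4·12 + 28)/6 = 84/6 = 14; σ²_D = ((28−8)/6)² = 11.111
te_E = (1 + 4·3 + 5)/6 = 18/6 = 3; σ²_E = ((5−1)/6)² = 0.444
te_F = (4 + 4·7 + 10)/6 = 42/6 = 7; σ²_F = ((10−4)/6)² = 1.000
te_G = (7 + 4·12 + 29)/6 = 84/6 = 14; σ²_G = ((29−7)/6)² = 13.444
te_H = (3 + 4·4 + 5)/6 = 24/6 = 4; σ²_H = ((5−3)/6)² = 0.111
te_I = (5 + 4·6 + 7)/6 = 36/6 = 6; σ²_I = ((7−5)/6)² = 0.111

Forward pass:
ES_A = 0; EF_A = 15
ES_B = 0; EF_B = 8
ES_C = 0; EF_C = 3
ES_D = 15; EF_D = 15+14 = 29
ES_E = 8; EF_E = 8+3 = 11
ES_F = max(EF_B=8, EF_D=29) = 29; EF_F = 29+7 = 36
ES_G = max(EF_C=3, EF_D=29) = 29; EF_G = 29+14 = 43
ES_H = max(EF_A=15, EF_B=8) = 15; EF_H = 15+4 = 19
ES_I = max(EF_E=11, EF_F=36, EF_G=43, EF_H=19) = 43; EF_I = 43+6 = 49
Expected project duration μ = 49 days. Critical path: A → D → G → I.

Variance along critical path = 9.000 + 11.111 + 13.444 + 0.111 = 33.667; σ = 5.802 days.
D = μ + z·σ = 49 + 1.645·5.802 = 58.5 days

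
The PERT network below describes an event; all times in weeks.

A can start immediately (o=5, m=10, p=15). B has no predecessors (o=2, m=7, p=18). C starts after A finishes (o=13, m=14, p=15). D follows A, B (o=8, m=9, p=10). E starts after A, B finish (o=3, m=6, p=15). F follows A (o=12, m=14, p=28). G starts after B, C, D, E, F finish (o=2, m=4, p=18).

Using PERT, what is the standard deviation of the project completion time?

te_A = (5 + 4·10 + 15)/6 = 60/6 = 10; σ²_A = ((15−5)/6)² = 2.778
te_B = (2 + 4·7 + 18)/6 = 48/6 = 8; σ²_B = ((18−2)/6)² = 7.111
te_C = (13 + 4·14 + 15)/6 = 84/6 = 14; σ²_C = ((15−13)/6)² = 0.111
te_D = (8 + 4·9 + 10)/6 = 54/6 = 9; σ²_D = ((10−8)/6)² = 0.111
te_E = (3 + 4·6 + 15)/6 = 42/6 = 7; σ²_E = ((15−3)/6)² = 4.000
te_F = (12 + 4·14 + 28)/6 = 96/6 = 16; σ²_F = ((28−12)/6)² = 7.111
te_G = (2 + 4·4 + 18)/6 = 36/6 = 6; σ²_G = ((18−2)/6)² = 7.111

Forward pass:
ES_A = 0; EF_A = 10
ES_B = 0; EF_B = 8
ES_C = 10; EF_C = 10+14 = 24
ES_D = max(EF_A=10, EF_B=8) = 10; EF_D = 10+9 = 19
ES_E = max(EF_A=10, EF_B=8) = 10; EF_E = 10+7 = 17
ES_F = 10; EF_F = 10+16 = 26
ES_G = max(EF_B=8, EF_C=24, EF_D=19, EF_E=17, EF_F=26) = 26; EF_G = 26+6 = 32
Expected project duration μ = 32 weeks. Critical path: A → F → G.

Variance along critical path = 2.778 + 7.111 + 7.111 = 17.000
σ = √17.000 = 4.123 weeks

4.12 weeks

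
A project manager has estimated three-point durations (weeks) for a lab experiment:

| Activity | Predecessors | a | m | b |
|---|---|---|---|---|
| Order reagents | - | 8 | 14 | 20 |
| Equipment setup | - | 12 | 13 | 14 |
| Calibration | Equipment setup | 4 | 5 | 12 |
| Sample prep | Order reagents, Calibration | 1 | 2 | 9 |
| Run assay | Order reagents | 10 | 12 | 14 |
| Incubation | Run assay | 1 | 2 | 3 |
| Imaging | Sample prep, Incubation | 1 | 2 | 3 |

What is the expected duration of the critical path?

te_Order reagents = (8 + 4·14 + 20)/6 = 84/6 = 14
te_Equipment setup = (12 + 4·13 + 14)/6 = 78/6 = 13
te_Calibration = (4 + 4·5 + 12)/6 = 36/6 = 6
te_Sample prep = (1 + 4·2 + 9)/6 = 18/6 = 3
te_Run assay = (10 + 4·12 + 14)/6 = 72/6 = 12
te_Incubation = (1 + 4·2 + 3)/6 = 12/6 = 2
te_Imaging = (1 + 4·2 + 3)/6 = 12/6 = 2

Forward pass:
ES_Order reagents = 0; EF_Order reagents = 14
ES_Equipment setup = 0; EF_Equipment setup = 13
ES_Calibration = 13; EF_Calibration = 13+6 = 19
ES_Sample prep = max(EF_Order reagents=14, EF_Calibration=19) = 19; EF_Sample prep = 19+3 = 22
ES_Run assay = 14; EF_Run assay = 14+12 = 26
ES_Incubation = 26; EF_Incubation = 26+2 = 28
ES_Imaging = max(EF_Sample prep=22, EF_Incubation=28) = 28; EF_Imaging = 28+2 = 30
Expected project duration μ = 30 weeks. Critical path: Order reagents → Run assay → Incubation → Imaging.

30 weeks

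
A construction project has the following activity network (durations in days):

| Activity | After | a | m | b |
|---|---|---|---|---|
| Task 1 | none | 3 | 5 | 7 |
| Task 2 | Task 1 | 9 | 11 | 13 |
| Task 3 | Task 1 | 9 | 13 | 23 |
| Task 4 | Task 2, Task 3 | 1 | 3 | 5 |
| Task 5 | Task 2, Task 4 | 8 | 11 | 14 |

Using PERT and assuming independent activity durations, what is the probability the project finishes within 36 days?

te_Task 1 = (3 + 4·5 + 7)/6 = 30/6 = 5; σ²_Task 1 = ((7−3)/6)² = 0.444
te_Task 2 = (9 + 4·11 + 13)/6 = 66/6 = 11; σ²_Task 2 = ((13−9)/6)² = 0.444
te_Task 3 = (9 + 4·13 + 23)/6 = 84/6 = 14; σ²_Task 3 = ((23−9)/6)² = 5.444
te_Task 4 = (1 + 4·3 + 5)/6 = 18/6 = 3; σ²_Task 4 = ((5−1)/6)² = 0.444
te_Task 5 = (8 + 4·11 + 14)/6 = 66/6 = 11; σ²_Task 5 = ((14−8)/6)² = 1.000

Forward pass:
ES_Task 1 = 0; EF_Task 1 = 5
ES_Task 2 = 5; EF_Task 2 = 5+11 = 16
ES_Task 3 = 5; EF_Task 3 = 5+14 = 19
ES_Task 4 = max(EF_Task 2=16, EF_Task 3=19) = 19; EF_Task 4 = 19+3 = 22
ES_Task 5 = max(EF_Task 2=16, EF_Task 4=22) = 22; EF_Task 5 = 22+11 = 33
Expected project duration μ = 33 days. Critical path: Task 1 → Task 3 → Task 4 → Task 5.

Variance along critical path = 0.444 + 5.444 + 0.444 + 1.000 = 7.333; σ = √7.333 = 2.708 days.
Z = (36 − 33) / 2.708 = 1.108
P(T ≤ 36) = Φ(1.108) ≈ 0.866

0.866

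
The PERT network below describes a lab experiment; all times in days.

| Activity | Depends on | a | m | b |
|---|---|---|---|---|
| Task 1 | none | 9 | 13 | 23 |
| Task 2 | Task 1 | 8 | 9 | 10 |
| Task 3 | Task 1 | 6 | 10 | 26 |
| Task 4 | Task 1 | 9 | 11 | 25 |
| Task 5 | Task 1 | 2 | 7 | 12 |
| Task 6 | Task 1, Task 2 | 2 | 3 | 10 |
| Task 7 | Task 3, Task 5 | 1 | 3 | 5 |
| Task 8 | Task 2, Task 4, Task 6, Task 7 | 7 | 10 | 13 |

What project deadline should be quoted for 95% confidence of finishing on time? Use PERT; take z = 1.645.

te_Task 1 = (9 + 4·13 + 23)/6 = 84/6 = 14; σ²_Task 1 = ((23−9)/6)² = 5.444
te_Task 2 = (8 + 4·9 + 10)/6 = 54/6 = 9; σ²_Task 2 = ((10−8)/6)² = 0.111
te_Task 3 = (6 + 4·10 + 26)/6 = 72/6 = 12; σ²_Task 3 = ((26−6)/6)² = 11.111
te_Task 4 = (9 + 4·11 + 25)/6 = 78/6 = 13; σ²_Task 4 = ((25−9)/6)² = 7.111
te_Task 5 = (2 + 4·7 + 12)/6 = 42/6 = 7; σ²_Task 5 = ((12−2)/6)² = 2.778
te_Task 6 = (2 + 4·3 + 10)/6 = 24/6 = 4; σ²_Task 6 = ((10−2)/6)² = 1.778
te_Task 7 = (1 + 4·3 + 5)/6 = 18/6 = 3; σ²_Task 7 = ((5−1)/6)² = 0.444
te_Task 8 = (7 + 4·10 + 13)/6 = 60/6 = 10; σ²_Task 8 = ((13−7)/6)² = 1.000

Forward pass:
ES_Task 1 = 0; EF_Task 1 = 14
ES_Task 2 = 14; EF_Task 2 = 14+9 = 23
ES_Task 3 = 14; EF_Task 3 = 14+12 = 26
ES_Task 4 = 14; EF_Task 4 = 14+13 = 27
ES_Task 5 = 14; EF_Task 5 = 14+7 = 21
ES_Task 6 = max(EF_Task 1=14, EF_Task 2=23) = 23; EF_Task 6 = 23+4 = 27
ES_Task 7 = max(EF_Task 3=26, EF_Task 5=21) = 26; EF_Task 7 = 26+3 = 29
ES_Task 8 = max(EF_Task 2=23, EF_Task 4=27, EF_Task 6=27, EF_Task 7=29) = 29; EF_Task 8 = 29+10 = 39
Expected project duration μ = 39 days. Critical path: Task 1 → Task 3 → Task 7 → Task 8.

Variance along critical path = 5.444 + 11.111 + 0.444 + 1.000 = 18.000; σ = 4.243 days.
D = μ + z·σ = 39 + 1.645·4.243 = 46.0 days

46.0 days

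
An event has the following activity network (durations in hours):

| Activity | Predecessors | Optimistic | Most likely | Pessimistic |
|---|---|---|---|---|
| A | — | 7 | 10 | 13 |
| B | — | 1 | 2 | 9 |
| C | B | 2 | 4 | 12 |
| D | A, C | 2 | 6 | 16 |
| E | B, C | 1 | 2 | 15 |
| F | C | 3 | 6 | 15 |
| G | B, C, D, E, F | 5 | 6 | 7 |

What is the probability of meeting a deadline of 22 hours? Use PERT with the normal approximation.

0.348

te_A = (7 + 4·10 + 13)/6 = 60/6 = 10; σ²_A = ((13−7)/6)² = 1.000
te_B = (1 + 4·2 + 9)/6 = 18/6 = 3; σ²_B = ((9−1)/6)² = 1.778
te_C = (2 + 4·4 + 12)/6 = 30/6 = 5; σ²_C = ((12−2)/6)² = 2.778
te_D = (2 + 4·6 + 16)/6 = 42/6 = 7; σ²_D = ((16−2)/6)² = 5.444
te_E = (1 + 4·2 + 15)/6 = 24/6 = 4; σ²_E = ((15−1)/6)² = 5.444
te_F = (3 + 4·6 + 15)/6 = 42/6 = 7; σ²_F = ((15−3)/6)² = 4.000
te_G = (5 + 4·6 + 7)/6 = 36/6 = 6; σ²_G = ((7−5)/6)² = 0.111

Forward pass:
ES_A = 0; EF_A = 10
ES_B = 0; EF_B = 3
ES_C = 3; EF_C = 3+5 = 8
ES_D = max(EF_A=10, EF_C=8) = 10; EF_D = 10+7 = 17
ES_E = max(EF_B=3, EF_C=8) = 8; EF_E = 8+4 = 12
ES_F = 8; EF_F = 8+7 = 15
ES_G = max(EF_B=3, EF_C=8, EF_D=17, EF_E=12, EF_F=15) = 17; EF_G = 17+6 = 23
Expected project duration μ = 23 hours. Critical path: A → D → G.

Variance along critical path = 1.000 + 5.444 + 0.111 = 6.556; σ = √6.556 = 2.560 hours.
Z = (22 − 23) / 2.560 = -0.391
P(T ≤ 22) = Φ(-0.391) ≈ 0.348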